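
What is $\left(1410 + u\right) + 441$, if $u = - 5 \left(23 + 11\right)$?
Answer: $1681$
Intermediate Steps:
$u = -170$ ($u = \left(-5\right) 34 = -170$)
$\left(1410 + u\right) + 441 = \left(1410 - 170\right) + 441 = 1240 + 441 = 1681$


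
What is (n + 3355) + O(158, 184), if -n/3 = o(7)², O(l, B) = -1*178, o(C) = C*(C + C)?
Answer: -25635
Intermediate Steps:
o(C) = 2*C² (o(C) = C*(2*C) = 2*C²)
O(l, B) = -178
n = -28812 (n = -3*(2*7²)² = -3*(2*49)² = -3*98² = -3*9604 = -28812)
(n + 3355) + O(158, 184) = (-28812 + 3355) - 178 = -25457 - 178 = -25635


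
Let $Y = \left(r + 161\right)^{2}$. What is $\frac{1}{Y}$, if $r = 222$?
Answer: $\frac{1}{146689} \approx 6.8171 \cdot 10^{-6}$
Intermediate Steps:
$Y = 146689$ ($Y = \left(222 + 161\right)^{2} = 383^{2} = 146689$)
$\frac{1}{Y} = \frac{1}{146689}$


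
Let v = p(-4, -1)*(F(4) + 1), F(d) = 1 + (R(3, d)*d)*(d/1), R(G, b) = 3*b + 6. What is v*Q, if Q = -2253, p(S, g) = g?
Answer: 653370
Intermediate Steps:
R(G, b) = 6 + 3*b
F(d) = 1 + d²*(6 + 3*d) (F(d) = 1 + ((6 + 3*d)*d)*(d/1) = 1 + (d*(6 + 3*d))*(d*1) = 1 + (d*(6 + 3*d))*d = 1 + d²*(6 + 3*d))
v = -290 (v = -((1 + 3*4²*(2 + 4)) + 1) = -((1 + 3*16*6) + 1) = -((1 + 288) + 1) = -(289 + 1) = -1*290 = -290)
v*Q = -290*(-2253) = 653370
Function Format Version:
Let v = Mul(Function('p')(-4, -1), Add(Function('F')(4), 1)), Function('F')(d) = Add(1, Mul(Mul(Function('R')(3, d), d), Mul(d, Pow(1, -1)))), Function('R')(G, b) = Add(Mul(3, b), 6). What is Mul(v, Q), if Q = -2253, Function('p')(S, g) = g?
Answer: 653370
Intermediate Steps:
Function('R')(G, b) = Add(6, Mul(3, b))
Function('F')(d) = Add(1, Mul(Pow(d, 2), Add(6, Mul(3, d)))) (Function('F')(d) = Add(1, Mul(Mul(Add(6, Mul(3, d)), d), Mul(d, Pow(1, -1)))) = Add(1, Mul(Mul(d, Add(6, Mul(3, d))), Mul(d, 1))) = Add(1, Mul(Mul(d, Add(6, Mul(3, d))), d)) = Add(1, Mul(Pow(d, 2), Add(6, Mul(3, d)))))
v = -290 (v = Mul(-1, Add(Add(1, Mul(3, Pow(4, 2), Add(2, 4))), 1)) = Mul(-1, Add(Add(1, Mul(3, 16, 6)), 1)) = Mul(-1, Add(Add(1, 288), 1)) = Mul(-1, Add(289, 1)) = Mul(-1, 290) = -290)
Mul(v, Q) = Mul(-290, -2253) = 653370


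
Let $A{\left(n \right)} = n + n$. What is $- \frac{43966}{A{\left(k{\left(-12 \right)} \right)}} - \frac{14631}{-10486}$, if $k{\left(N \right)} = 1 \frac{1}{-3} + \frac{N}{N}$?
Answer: $- \frac{172877988}{5243} \approx -32973.0$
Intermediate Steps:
$k{\left(N \right)} = \frac{2}{3}$ ($k{\left(N \right)} = 1 \left(- \frac{1}{3}\right) + 1 = - \frac{1}{3} + 1 = \frac{2}{3}$)
$A{\left(n \right)} = 2 n$
$- \frac{43966}{A{\left(k{\left(-12 \right)} \right)}} - \frac{14631}{-10486} = - \frac{43966}{2 \cdot \frac{2}{3}} - \frac{14631}{-10486} = - \frac{43966}{\frac{4}{3}} - - \frac{14631}{10486} = \left(-43966\right) \frac{3}{4} + \frac{14631}{10486} = - \frac{65949}{2} + \frac{14631}{10486} = - \frac{172877988}{5243}$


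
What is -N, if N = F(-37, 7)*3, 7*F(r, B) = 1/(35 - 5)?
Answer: -1/70 ≈ -0.014286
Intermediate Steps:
F(r, B) = 1/210 (F(r, B) = 1/(7*(35 - 5)) = (⅐)/30 = (⅐)*(1/30) = 1/210)
N = 1/70 (N = (1/210)*3 = 1/70 ≈ 0.014286)
-N = -1*1/70 = -1/70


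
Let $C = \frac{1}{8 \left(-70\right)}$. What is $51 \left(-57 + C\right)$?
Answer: $- \frac{1627971}{560} \approx -2907.1$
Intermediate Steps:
$C = - \frac{1}{560}$ ($C = \frac{1}{8} \left(- \frac{1}{70}\right) = - \frac{1}{560} \approx -0.0017857$)
$51 \left(-57 + C\right) = 51 \left(-57 - \frac{1}{560}\right) = 51 \left(- \frac{31921}{560}\right) = - \frac{1627971}{560}$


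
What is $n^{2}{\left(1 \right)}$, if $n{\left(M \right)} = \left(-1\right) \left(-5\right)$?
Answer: $25$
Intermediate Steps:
$n{\left(M \right)} = 5$
$n^{2}{\left(1 \right)} = 5^{2} = 25$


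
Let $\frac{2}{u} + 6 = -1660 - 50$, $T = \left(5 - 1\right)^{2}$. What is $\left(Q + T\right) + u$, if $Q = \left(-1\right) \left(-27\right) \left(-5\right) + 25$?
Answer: $- \frac{80653}{858} \approx -94.001$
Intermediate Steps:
$T = 16$ ($T = 4^{2} = 16$)
$Q = -110$ ($Q = 27 \left(-5\right) + 25 = -135 + 25 = -110$)
$u = - \frac{1}{858}$ ($u = \frac{2}{-6 - 1710} = \frac{2}{-1716} = 2 \left(- \frac{1}{1716}\right) = - \frac{1}{858} \approx -0.0011655$)
$\left(Q + T\right) + u = \left(-110 + 16\right) - \frac{1}{858} = -94 - \frac{1}{858} = - \frac{80653}{858}$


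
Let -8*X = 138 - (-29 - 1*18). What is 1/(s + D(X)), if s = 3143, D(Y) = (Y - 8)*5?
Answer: 8/23899 ≈ 0.00033474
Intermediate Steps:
X = -185/8 (X = -(138 - (-29 - 1*18))/8 = -(138 - (-29 - 18))/8 = -(138 - 1*(-47))/8 = -(138 + 47)/8 = -⅛*185 = -185/8 ≈ -23.125)
D(Y) = -40 + 5*Y (D(Y) = (-8 + Y)*5 = -40 + 5*Y)
1/(s + D(X)) = 1/(3143 + (-40 + 5*(-185/8))) = 1/(3143 + (-40 - 925/8)) = 1/(3143 - 1245/8) = 1/(23899/8) = 8/23899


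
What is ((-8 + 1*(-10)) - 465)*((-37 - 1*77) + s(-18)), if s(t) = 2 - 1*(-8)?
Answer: 50232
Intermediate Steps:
s(t) = 10 (s(t) = 2 + 8 = 10)
((-8 + 1*(-10)) - 465)*((-37 - 1*77) + s(-18)) = ((-8 + 1*(-10)) - 465)*((-37 - 1*77) + 10) = ((-8 - 10) - 465)*((-37 - 77) + 10) = (-18 - 465)*(-114 + 10) = -483*(-104) = 50232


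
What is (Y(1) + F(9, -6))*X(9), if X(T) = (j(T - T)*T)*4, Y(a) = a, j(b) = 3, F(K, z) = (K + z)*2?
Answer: 756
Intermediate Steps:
F(K, z) = 2*K + 2*z
X(T) = 12*T (X(T) = (3*T)*4 = 12*T)
(Y(1) + F(9, -6))*X(9) = (1 + (2*9 + 2*(-6)))*(12*9) = (1 + (18 - 12))*108 = (1 + 6)*108 = 7*108 = 756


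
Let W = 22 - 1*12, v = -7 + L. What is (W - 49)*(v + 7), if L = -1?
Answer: 39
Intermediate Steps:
v = -8 (v = -7 - 1 = -8)
W = 10 (W = 22 - 12 = 10)
(W - 49)*(v + 7) = (10 - 49)*(-8 + 7) = -39*(-1) = 39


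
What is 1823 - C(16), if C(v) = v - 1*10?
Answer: 1817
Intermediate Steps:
C(v) = -10 + v (C(v) = v - 10 = -10 + v)
1823 - C(16) = 1823 - (-10 + 16) = 1823 - 1*6 = 1823 - 6 = 1817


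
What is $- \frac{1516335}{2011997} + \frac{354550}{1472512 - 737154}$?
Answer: $- \frac{15449828330}{56905311151} \approx -0.2715$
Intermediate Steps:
$- \frac{1516335}{2011997} + \frac{354550}{1472512 - 737154} = \left(-1516335\right) \frac{1}{2011997} + \frac{354550}{1472512 - 737154} = - \frac{1516335}{2011997} + \frac{354550}{735358} = - \frac{1516335}{2011997} + 354550 \cdot \frac{1}{735358} = - \frac{1516335}{2011997} + \frac{177275}{367679} = - \frac{15449828330}{56905311151}$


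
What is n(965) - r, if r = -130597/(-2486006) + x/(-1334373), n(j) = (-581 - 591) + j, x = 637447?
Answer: -685262239881265/3317259284238 ≈ -206.57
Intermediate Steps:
n(j) = -1172 + j
r = -1410431956001/3317259284238 (r = -130597/(-2486006) + 637447/(-1334373) = -130597*(-1/2486006) + 637447*(-1/1334373) = 130597/2486006 - 637447/1334373 = -1410431956001/3317259284238 ≈ -0.42518)
n(965) - r = (-1172 + 965) - 1*(-1410431956001/3317259284238) = -207 + 1410431956001/3317259284238 = -685262239881265/3317259284238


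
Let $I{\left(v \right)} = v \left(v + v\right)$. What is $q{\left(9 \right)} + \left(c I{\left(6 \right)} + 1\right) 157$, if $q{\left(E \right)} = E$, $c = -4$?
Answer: $-45050$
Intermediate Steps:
$I{\left(v \right)} = 2 v^{2}$ ($I{\left(v \right)} = v 2 v = 2 v^{2}$)
$q{\left(9 \right)} + \left(c I{\left(6 \right)} + 1\right) 157 = 9 + \left(- 4 \cdot 2 \cdot 6^{2} + 1\right) 157 = 9 + \left(- 4 \cdot 2 \cdot 36 + 1\right) 157 = 9 + \left(\left(-4\right) 72 + 1\right) 157 = 9 + \left(-288 + 1\right) 157 = 9 - 45059 = -45050$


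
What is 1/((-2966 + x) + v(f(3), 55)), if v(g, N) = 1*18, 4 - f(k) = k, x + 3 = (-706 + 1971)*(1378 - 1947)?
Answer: -1/722736 ≈ -1.3836e-6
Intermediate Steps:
x = -719788 (x = -3 + (-706 + 1971)*(1378 - 1947) = -3 + 1265*(-569) = -3 - 719785 = -719788)
f(k) = 4 - k
v(g, N) = 18
1/((-2966 + x) + v(f(3), 55)) = 1/((-2966 - 719788) + 18) = 1/(-722754 + 18) = 1/(-722736) = -1/722736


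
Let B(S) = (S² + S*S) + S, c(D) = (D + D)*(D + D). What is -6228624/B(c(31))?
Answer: -519052/2463043 ≈ -0.21074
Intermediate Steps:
c(D) = 4*D² (c(D) = (2*D)*(2*D) = 4*D²)
B(S) = S + 2*S² (B(S) = (S² + S²) + S = 2*S² + S = S + 2*S²)
-6228624/B(c(31)) = -6228624*1/(3844*(1 + 2*(4*31²))) = -6228624*1/(3844*(1 + 2*(4*961))) = -6228624*1/(3844*(1 + 2*3844)) = -6228624*1/(3844*(1 + 7688)) = -6228624/(3844*7689) = -6228624/29556516 = -6228624*1/29556516 = -519052/2463043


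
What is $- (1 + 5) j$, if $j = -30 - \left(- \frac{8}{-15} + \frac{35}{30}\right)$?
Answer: $\frac{951}{5} \approx 190.2$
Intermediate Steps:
$j = - \frac{317}{10}$ ($j = -30 - \left(\left(-8\right) \left(- \frac{1}{15}\right) + 35 \cdot \frac{1}{30}\right) = -30 - \left(\frac{8}{15} + \frac{7}{6}\right) = -30 - \frac{17}{10} = - \frac{317}{10} \approx -31.7$)
$- (1 + 5) j = - (1 + 5) \left(- \frac{317}{10}\right) = \left(-1\right) 6 \left(- \frac{317}{10}\right) = \left(-6\right) \left(- \frac{317}{10}\right) = \frac{951}{5}$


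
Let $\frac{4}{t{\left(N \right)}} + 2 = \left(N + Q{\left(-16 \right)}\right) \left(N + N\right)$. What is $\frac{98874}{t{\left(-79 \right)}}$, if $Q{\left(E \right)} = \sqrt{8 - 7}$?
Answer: $304581357$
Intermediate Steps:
$Q{\left(E \right)} = 1$ ($Q{\left(E \right)} = \sqrt{1} = 1$)
$t{\left(N \right)} = \frac{4}{-2 + 2 N \left(1 + N\right)}$ ($t{\left(N \right)} = \frac{4}{-2 + \left(N + 1\right) \left(N + N\right)} = \frac{4}{-2 + \left(1 + N\right) 2 N} = \frac{4}{-2 + 2 N \left(1 + N\right)}$)
$\frac{98874}{t{\left(-79 \right)}} = \frac{98874}{2 \frac{1}{-1 - 79 + \left(-79\right)^{2}}} = \frac{98874}{2 \frac{1}{-1 - 79 + 6241}} = \frac{98874}{2 \cdot \frac{1}{6161}} = \frac{98874}{\frac{2}{6161}} = 98874 \cdot \frac{6161}{2} = 304581357$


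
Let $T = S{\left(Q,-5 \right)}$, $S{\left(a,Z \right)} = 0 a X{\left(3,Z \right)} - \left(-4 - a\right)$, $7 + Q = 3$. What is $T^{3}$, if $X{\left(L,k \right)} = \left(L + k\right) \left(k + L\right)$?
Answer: $0$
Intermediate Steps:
$Q = -4$ ($Q = -7 + 3 = -4$)
$X{\left(L,k \right)} = \left(L + k\right)^{2}$ ($X{\left(L,k \right)} = \left(L + k\right) \left(L + k\right) = \left(L + k\right)^{2}$)
$S{\left(a,Z \right)} = 4 + a$ ($S{\left(a,Z \right)} = 0 a \left(3 + Z\right)^{2} - \left(-4 - a\right) = 0 \left(3 + Z\right)^{2} + \left(4 + a\right) = 0 + \left(4 + a\right) = 4 + a$)
$T = 0$ ($T = 4 - 4 = 0$)
$T^{3} = 0^{3} = 0$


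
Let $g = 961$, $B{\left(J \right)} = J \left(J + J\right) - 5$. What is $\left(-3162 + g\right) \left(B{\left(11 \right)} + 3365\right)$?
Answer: $-7928002$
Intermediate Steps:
$B{\left(J \right)} = -5 + 2 J^{2}$ ($B{\left(J \right)} = J 2 J - 5 = 2 J^{2} - 5 = -5 + 2 J^{2}$)
$\left(-3162 + g\right) \left(B{\left(11 \right)} + 3365\right) = \left(-3162 + 961\right) \left(\left(-5 + 2 \cdot 11^{2}\right) + 3365\right) = - 2201 \left(\left(-5 + 2 \cdot 121\right) + 3365\right) = - 2201 \left(\left(-5 + 242\right) + 3365\right) = - 2201 \left(237 + 3365\right) = \left(-2201\right) 3602 = -7928002$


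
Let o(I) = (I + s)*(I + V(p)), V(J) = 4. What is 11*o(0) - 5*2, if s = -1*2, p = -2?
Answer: -98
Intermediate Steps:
s = -2
o(I) = (-2 + I)*(4 + I) (o(I) = (I - 2)*(I + 4) = (-2 + I)*(4 + I))
11*o(0) - 5*2 = 11*(-8 + 0² + 2*0) - 5*2 = 11*(-8 + 0 + 0) - 10 = 11*(-8) - 10 = -88 - 10 = -98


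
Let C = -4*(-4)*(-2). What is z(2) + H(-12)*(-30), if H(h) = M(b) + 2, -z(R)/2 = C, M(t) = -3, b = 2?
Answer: 94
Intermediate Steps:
C = -32 (C = 16*(-2) = -32)
z(R) = 64 (z(R) = -2*(-32) = 64)
H(h) = -1 (H(h) = -3 + 2 = -1)
z(2) + H(-12)*(-30) = 64 - 1*(-30) = 64 + 30 = 94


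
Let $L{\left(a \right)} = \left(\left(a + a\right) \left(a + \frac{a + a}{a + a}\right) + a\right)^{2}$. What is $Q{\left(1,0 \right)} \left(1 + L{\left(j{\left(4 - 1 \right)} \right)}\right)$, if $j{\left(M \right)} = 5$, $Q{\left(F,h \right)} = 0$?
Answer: $0$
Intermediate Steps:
$L{\left(a \right)} = \left(a + 2 a \left(1 + a\right)\right)^{2}$ ($L{\left(a \right)} = \left(2 a \left(a + \frac{2 a}{2 a}\right) + a\right)^{2} = \left(2 a \left(a + 2 a \frac{1}{2 a}\right) + a\right)^{2} = \left(2 a \left(a + 1\right) + a\right)^{2} = \left(2 a \left(1 + a\right) + a\right)^{2} = \left(a + 2 a \left(1 + a\right)\right)^{2}$)
$Q{\left(1,0 \right)} \left(1 + L{\left(j{\left(4 - 1 \right)} \right)}\right) = 0 \left(1 + 5^{2} \left(3 + 2 \cdot 5\right)^{2}\right) = 0 \left(1 + 25 \left(3 + 10\right)^{2}\right) = 0 \left(1 + 25 \cdot 13^{2}\right) = 0 \left(1 + 25 \cdot 169\right) = 0 \left(1 + 4225\right) = 0 \cdot 4226 = 0$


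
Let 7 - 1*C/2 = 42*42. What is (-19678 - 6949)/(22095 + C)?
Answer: -26627/18581 ≈ -1.4330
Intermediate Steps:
C = -3514 (C = 14 - 84*42 = 14 - 2*1764 = 14 - 3528 = -3514)
(-19678 - 6949)/(22095 + C) = (-19678 - 6949)/(22095 - 3514) = -26627/18581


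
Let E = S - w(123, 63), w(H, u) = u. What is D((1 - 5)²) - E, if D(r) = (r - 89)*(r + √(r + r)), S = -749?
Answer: -356 - 292*√2 ≈ -768.95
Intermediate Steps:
D(r) = (-89 + r)*(r + √2*√r) (D(r) = (-89 + r)*(r + √(2*r)) = (-89 + r)*(r + √2*√r))
E = -812 (E = -749 - 1*63 = -749 - 63 = -812)
D((1 - 5)²) - E = (((1 - 5)²)² - 89*(1 - 5)² + √2*((1 - 5)²)^(3/2) - 89*√2*√((1 - 5)²)) - 1*(-812) = (((-4)²)² - 89*(-4)² + √2*((-4)²)^(3/2) - 89*√2*√((-4)²)) + 812 = (16² - 89*16 + √2*16^(3/2) - 89*√2*√16) + 812 = (256 - 1424 + √2*64 - 89*√2*4) + 812 = (256 - 1424 + 64*√2 - 356*√2) + 812 = (-1168 - 292*√2) + 812 = -356 - 292*√2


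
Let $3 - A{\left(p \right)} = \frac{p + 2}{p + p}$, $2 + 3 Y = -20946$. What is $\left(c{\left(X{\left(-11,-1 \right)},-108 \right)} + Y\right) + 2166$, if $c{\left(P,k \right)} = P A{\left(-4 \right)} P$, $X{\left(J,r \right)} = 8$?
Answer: $- \frac{13922}{3} \approx -4640.7$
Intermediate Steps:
$Y = - \frac{20948}{3}$ ($Y = - \frac{2}{3} + \frac{1}{3} \left(-20946\right) = - \frac{2}{3} - 6982 = - \frac{20948}{3} \approx -6982.7$)
$A{\left(p \right)} = 3 - \frac{2 + p}{2 p}$ ($A{\left(p \right)} = 3 - \frac{p + 2}{p + p} = 3 - \frac{2 + p}{2 p}$)
$c{\left(P,k \right)} = \frac{11 P^{2}}{4}$ ($c{\left(P,k \right)} = P \left(\frac{5}{2} - \frac{1}{-4}\right) P = P \left(\frac{5}{2} - - \frac{1}{4}\right) P = P \left(\frac{5}{2} + \frac{1}{4}\right) P = P \frac{11}{4} P = \frac{11 P}{4} P = \frac{11 P^{2}}{4}$)
$\left(c{\left(X{\left(-11,-1 \right)},-108 \right)} + Y\right) + 2166 = \left(\frac{11 \cdot 8^{2}}{4} - \frac{20948}{3}\right) + 2166 = \left(\frac{11}{4} \cdot 64 - \frac{20948}{3}\right) + 2166 = \left(176 - \frac{20948}{3}\right) + 2166 = - \frac{20420}{3} + 2166 = - \frac{13922}{3}$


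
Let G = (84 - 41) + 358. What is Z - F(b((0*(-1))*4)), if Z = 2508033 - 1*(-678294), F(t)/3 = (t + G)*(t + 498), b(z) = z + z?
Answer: 2587233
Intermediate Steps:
b(z) = 2*z
G = 401 (G = 43 + 358 = 401)
F(t) = 3*(401 + t)*(498 + t) (F(t) = 3*((t + 401)*(t + 498)) = 3*((401 + t)*(498 + t)) = 3*(401 + t)*(498 + t))
Z = 3186327 (Z = 2508033 + 678294 = 3186327)
Z - F(b((0*(-1))*4)) = 3186327 - (599094 + 3*(2*((0*(-1))*4))**2 + 2697*(2*((0*(-1))*4))) = 3186327 - (599094 + 3*(2*(0*4))**2 + 2697*(2*(0*4))) = 3186327 - (599094 + 3*(2*0)**2 + 2697*(2*0)) = 3186327 - (599094 + 3*0**2 + 2697*0) = 3186327 - (599094 + 3*0 + 0) = 3186327 - (599094 + 0 + 0) = 3186327 - 1*599094 = 3186327 - 599094 = 2587233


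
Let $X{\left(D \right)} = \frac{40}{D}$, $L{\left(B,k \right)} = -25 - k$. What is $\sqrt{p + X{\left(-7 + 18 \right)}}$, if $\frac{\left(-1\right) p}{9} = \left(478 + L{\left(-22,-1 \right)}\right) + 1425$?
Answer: $\frac{i \sqrt{2045791}}{11} \approx 130.03 i$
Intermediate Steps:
$p = -16911$ ($p = - 9 \left(\left(478 - 24\right) + 1425\right) = - 9 \left(454 + 1425\right) = \left(-9\right) 1879 = -16911$)
$\sqrt{p + X{\left(-7 + 18 \right)}} = \sqrt{-16911 + \frac{40}{-7 + 18}} = \sqrt{-16911 + \frac{40}{11}} = \sqrt{- \frac{185981}{11}} = \frac{i \sqrt{2045791}}{11}$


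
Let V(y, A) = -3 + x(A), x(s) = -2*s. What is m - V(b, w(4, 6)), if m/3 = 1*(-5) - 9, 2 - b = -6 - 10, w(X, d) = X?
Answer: -31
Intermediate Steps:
b = 18 (b = 2 - (-6 - 10) = 2 - 1*(-16) = 2 + 16 = 18)
m = -42 (m = 3*(1*(-5) - 9) = 3*(-5 - 9) = 3*(-14) = -42)
V(y, A) = -3 - 2*A
m - V(b, w(4, 6)) = -42 - (-3 - 2*4) = -42 - (-3 - 8) = -42 - 1*(-11) = -42 + 11 = -31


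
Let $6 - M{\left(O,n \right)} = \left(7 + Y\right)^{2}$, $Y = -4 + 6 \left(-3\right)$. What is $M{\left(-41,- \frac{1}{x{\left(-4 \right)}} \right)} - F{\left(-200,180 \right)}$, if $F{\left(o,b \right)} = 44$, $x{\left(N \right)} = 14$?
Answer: $-263$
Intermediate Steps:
$Y = -22$ ($Y = -4 - 18 = -22$)
$M{\left(O,n \right)} = -219$ ($M{\left(O,n \right)} = 6 - \left(7 - 22\right)^{2} = 6 - \left(-15\right)^{2} = 6 - 225 = -219$)
$M{\left(-41,- \frac{1}{x{\left(-4 \right)}} \right)} - F{\left(-200,180 \right)} = -219 - 44 = -263$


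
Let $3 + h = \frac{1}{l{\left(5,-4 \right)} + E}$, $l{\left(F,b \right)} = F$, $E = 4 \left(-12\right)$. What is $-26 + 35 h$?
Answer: $- \frac{5668}{43} \approx -131.81$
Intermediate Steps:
$E = -48$
$h = - \frac{130}{43}$ ($h = -3 + \frac{1}{5 - 48} = -3 + \frac{1}{-43} = -3 - \frac{1}{43} = - \frac{130}{43} \approx -3.0233$)
$-26 + 35 h = -26 + 35 \left(- \frac{130}{43}\right) = -26 - \frac{4550}{43} = - \frac{5668}{43}$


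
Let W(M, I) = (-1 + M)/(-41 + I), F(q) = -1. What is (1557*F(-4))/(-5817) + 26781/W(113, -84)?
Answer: -927283821/31024 ≈ -29889.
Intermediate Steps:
W(M, I) = (-1 + M)/(-41 + I)
(1557*F(-4))/(-5817) + 26781/W(113, -84) = (1557*(-1))/(-5817) + 26781/(((-1 + 113)/(-41 - 84))) = -1557*(-1/5817) + 26781/((112/(-125))) = 519/1939 + 26781/((-1/125*112)) = 519/1939 + 26781/(-112/125) = 519/1939 + 26781*(-125/112) = 519/1939 - 3347625/112 = -927283821/31024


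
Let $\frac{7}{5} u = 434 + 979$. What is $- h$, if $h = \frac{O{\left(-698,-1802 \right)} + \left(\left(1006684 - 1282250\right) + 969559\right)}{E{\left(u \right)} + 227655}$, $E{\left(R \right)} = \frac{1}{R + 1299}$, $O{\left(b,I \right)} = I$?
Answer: $- \frac{11184422178}{3678449497} \approx -3.0405$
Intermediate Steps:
$u = \frac{7065}{7}$ ($u = \frac{5 \left(434 + 979\right)}{7} = \frac{5}{7} \cdot 1413 = \frac{7065}{7} \approx 1009.3$)
$E{\left(R \right)} = \frac{1}{1299 + R}$
$h = \frac{11184422178}{3678449497}$ ($h = \frac{-1802 + \left(\left(1006684 - 1282250\right) + 969559\right)}{\frac{1}{1299 + \frac{7065}{7}} + 227655} = \frac{-1802 + \left(-275566 + 969559\right)}{\frac{1}{\frac{16158}{7}} + 227655} = \frac{-1802 + 693993}{\frac{7}{16158} + 227655} = \frac{692191}{\frac{3678449497}{16158}} = 692191 \cdot \frac{16158}{3678449497} = \frac{11184422178}{3678449497} \approx 3.0405$)
$- h = \left(-1\right) \frac{11184422178}{3678449497} = - \frac{11184422178}{3678449497}$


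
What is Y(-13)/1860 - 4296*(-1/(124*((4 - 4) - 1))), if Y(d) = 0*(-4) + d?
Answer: -64453/1860 ≈ -34.652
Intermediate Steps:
Y(d) = d (Y(d) = 0 + d = d)
Y(-13)/1860 - 4296*(-1/(124*((4 - 4) - 1))) = -13/1860 - 4296*(-1/(124*((4 - 4) - 1))) = -13*1/1860 - 4296*(-1/(124*(0 - 1))) = -13/1860 - 4296/((-124*(-1))) = -13/1860 - 4296/124 = -13/1860 - 4296*1/124 = -13/1860 - 1074/31 = -64453/1860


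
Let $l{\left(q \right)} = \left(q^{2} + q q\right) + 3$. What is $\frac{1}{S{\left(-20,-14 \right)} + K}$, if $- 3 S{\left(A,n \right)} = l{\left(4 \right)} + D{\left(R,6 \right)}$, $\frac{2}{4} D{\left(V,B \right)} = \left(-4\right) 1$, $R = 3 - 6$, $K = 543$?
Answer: $\frac{1}{534} \approx 0.0018727$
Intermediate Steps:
$R = -3$ ($R = 3 - 6 = -3$)
$l{\left(q \right)} = 3 + 2 q^{2}$ ($l{\left(q \right)} = \left(q^{2} + q^{2}\right) + 3 = 2 q^{2} + 3 = 3 + 2 q^{2}$)
$D{\left(V,B \right)} = -8$ ($D{\left(V,B \right)} = 2 \left(\left(-4\right) 1\right) = 2 \left(-4\right) = -8$)
$S{\left(A,n \right)} = -9$ ($S{\left(A,n \right)} = - \frac{\left(3 + 2 \cdot 4^{2}\right) - 8}{3} = - \frac{\left(3 + 2 \cdot 16\right) - 8}{3} = - \frac{\left(3 + 32\right) - 8}{3} = - \frac{35 - 8}{3} = \left(- \frac{1}{3}\right) 27 = -9$)
$\frac{1}{S{\left(-20,-14 \right)} + K} = \frac{1}{-9 + 543} = \frac{1}{534}$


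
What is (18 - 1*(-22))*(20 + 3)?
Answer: 920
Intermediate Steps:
(18 - 1*(-22))*(20 + 3) = (18 + 22)*23 = 40*23 = 920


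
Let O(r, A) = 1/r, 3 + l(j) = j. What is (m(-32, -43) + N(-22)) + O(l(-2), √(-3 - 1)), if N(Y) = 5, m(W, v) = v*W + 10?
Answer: 6954/5 ≈ 1390.8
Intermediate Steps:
m(W, v) = 10 + W*v (m(W, v) = W*v + 10 = 10 + W*v)
l(j) = -3 + j
(m(-32, -43) + N(-22)) + O(l(-2), √(-3 - 1)) = ((10 - 32*(-43)) + 5) + 1/(-3 - 2) = ((10 + 1376) + 5) + 1/(-5) = (1386 + 5) - ⅕ = 1391 - ⅕ = 6954/5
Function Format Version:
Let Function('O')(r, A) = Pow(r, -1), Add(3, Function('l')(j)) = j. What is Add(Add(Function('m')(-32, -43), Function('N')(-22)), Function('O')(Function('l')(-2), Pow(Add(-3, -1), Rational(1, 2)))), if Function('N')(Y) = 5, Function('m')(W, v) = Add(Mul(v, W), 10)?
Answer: Rational(6954, 5) ≈ 1390.8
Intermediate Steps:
Function('m')(W, v) = Add(10, Mul(W, v)) (Function('m')(W, v) = Add(Mul(W, v), 10) = Add(10, Mul(W, v)))
Function('l')(j) = Add(-3, j)
Add(Add(Function('m')(-32, -43), Function('N')(-22)), Function('O')(Function('l')(-2), Pow(Add(-3, -1), Rational(1, 2)))) = Add(Add(Add(10, Mul(-32, -43)), 5), Pow(Add(-3, -2), -1)) = Add(Add(Add(10, 1376), 5), Pow(-5, -1)) = Add(Add(1386, 5), Rational(-1, 5)) = Add(1391, Rational(-1, 5)) = Rational(6954, 5)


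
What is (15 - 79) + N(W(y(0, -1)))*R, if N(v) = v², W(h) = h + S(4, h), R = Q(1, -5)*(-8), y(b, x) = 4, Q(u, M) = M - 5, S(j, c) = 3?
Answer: 3856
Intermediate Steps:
Q(u, M) = -5 + M
R = 80 (R = (-5 - 5)*(-8) = -10*(-8) = 80)
W(h) = 3 + h (W(h) = h + 3 = 3 + h)
(15 - 79) + N(W(y(0, -1)))*R = (15 - 79) + (3 + 4)²*80 = -64 + 7²*80 = -64 + 49*80 = -64 + 3920 = 3856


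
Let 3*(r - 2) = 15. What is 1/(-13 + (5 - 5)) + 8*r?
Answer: 727/13 ≈ 55.923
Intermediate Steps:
r = 7 (r = 2 + (⅓)*15 = 2 + 5 = 7)
1/(-13 + (5 - 5)) + 8*r = 1/(-13 + (5 - 5)) + 8*7 = 1/(-13 + 0) + 56 = 1/(-13) + 56 = -1/13 + 56 = 727/13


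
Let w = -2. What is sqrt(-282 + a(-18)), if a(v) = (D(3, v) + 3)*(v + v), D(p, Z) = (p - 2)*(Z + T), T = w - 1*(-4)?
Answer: sqrt(186) ≈ 13.638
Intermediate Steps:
T = 2 (T = -2 - 1*(-4) = -2 + 4 = 2)
D(p, Z) = (-2 + p)*(2 + Z) (D(p, Z) = (p - 2)*(Z + 2) = (-2 + p)*(2 + Z))
a(v) = 2*v*(5 + v) (a(v) = ((-4 - 2*v + 2*3 + v*3) + 3)*(v + v) = ((-4 - 2*v + 6 + 3*v) + 3)*(2*v) = ((2 + v) + 3)*(2*v) = (5 + v)*(2*v) = 2*v*(5 + v))
sqrt(-282 + a(-18)) = sqrt(-282 + 2*(-18)*(5 - 18)) = sqrt(-282 + 2*(-18)*(-13)) = sqrt(-282 + 468) = sqrt(186)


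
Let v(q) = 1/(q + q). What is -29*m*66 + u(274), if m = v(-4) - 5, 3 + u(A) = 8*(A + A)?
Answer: 56761/4 ≈ 14190.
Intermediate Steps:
v(q) = 1/(2*q)
u(A) = -3 + 16*A (u(A) = -3 + 8*(A + A) = -3 + 8*(2*A) = -3 + 16*A)
m = -41/8 (m = (½)/(-4) - 5 = (½)*(-¼) - 5 = -⅛ - 5 = -41/8 ≈ -5.1250)
-29*m*66 + u(274) = -29*(-41/8)*66 + (-3 + 16*274) = (1189/8)*66 + (-3 + 4384) = 39237/4 + 4381 = 56761/4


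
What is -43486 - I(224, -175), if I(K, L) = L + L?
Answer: -43136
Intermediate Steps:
I(K, L) = 2*L
-43486 - I(224, -175) = -43486 - 2*(-175) = -43486 - 1*(-350) = -43486 + 350 = -43136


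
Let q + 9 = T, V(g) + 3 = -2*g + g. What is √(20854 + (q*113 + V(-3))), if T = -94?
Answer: √9215 ≈ 95.995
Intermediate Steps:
V(g) = -3 - g (V(g) = -3 + (-2*g + g) = -3 - g)
q = -103 (q = -9 - 94 = -103)
√(20854 + (q*113 + V(-3))) = √(20854 + (-103*113 + (-3 - 1*(-3)))) = √(20854 + (-11639 + (-3 + 3))) = √(20854 + (-11639 + 0)) = √(20854 - 11639) = √9215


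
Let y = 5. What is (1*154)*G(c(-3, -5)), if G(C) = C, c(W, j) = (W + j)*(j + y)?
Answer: 0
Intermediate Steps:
c(W, j) = (5 + j)*(W + j) (c(W, j) = (W + j)*(j + 5) = (W + j)*(5 + j) = (5 + j)*(W + j))
(1*154)*G(c(-3, -5)) = (1*154)*((-5)² + 5*(-3) + 5*(-5) - 3*(-5)) = 154*(25 - 15 - 25 + 15) = 154*0 = 0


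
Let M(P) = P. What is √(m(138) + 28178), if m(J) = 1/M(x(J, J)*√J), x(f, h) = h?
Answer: √(536621832 + √138)/138 ≈ 167.86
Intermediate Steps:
m(J) = J^(-3/2) (m(J) = 1/(J*√J) = 1/(J^(3/2)) = J^(-3/2))
√(m(138) + 28178) = √(138^(-3/2) + 28178) = √(√138/19044 + 28178) = √(28178 + √138/19044)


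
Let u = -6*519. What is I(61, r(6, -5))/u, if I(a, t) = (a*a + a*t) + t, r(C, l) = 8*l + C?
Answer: -1613/3114 ≈ -0.51798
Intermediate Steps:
r(C, l) = C + 8*l
I(a, t) = t + a**2 + a*t (I(a, t) = (a**2 + a*t) + t = t + a**2 + a*t)
u = -3114
I(61, r(6, -5))/u = ((6 + 8*(-5)) + 61**2 + 61*(6 + 8*(-5)))/(-3114) = ((6 - 40) + 3721 + 61*(6 - 40))*(-1/3114) = (-34 + 3721 + 61*(-34))*(-1/3114) = (-34 + 3721 - 2074)*(-1/3114) = 1613*(-1/3114) = -1613/3114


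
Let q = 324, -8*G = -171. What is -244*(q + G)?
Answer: -168543/2 ≈ -84272.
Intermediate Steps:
G = 171/8 (G = -1/8*(-171) = 171/8 ≈ 21.375)
-244*(q + G) = -244*(324 + 171/8) = -244*2763/8 = -168543/2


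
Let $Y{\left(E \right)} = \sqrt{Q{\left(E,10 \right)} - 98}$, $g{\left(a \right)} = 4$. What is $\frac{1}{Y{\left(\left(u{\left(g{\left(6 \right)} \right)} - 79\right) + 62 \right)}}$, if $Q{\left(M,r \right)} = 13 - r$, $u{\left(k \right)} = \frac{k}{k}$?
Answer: $- \frac{i \sqrt{95}}{95} \approx - 0.1026 i$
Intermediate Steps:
$u{\left(k \right)} = 1$
$Y{\left(E \right)} = i \sqrt{95}$ ($Y{\left(E \right)} = \sqrt{\left(13 - 10\right) - 98} = \sqrt{3 - 98} = \sqrt{-95} = i \sqrt{95}$)
$\frac{1}{Y{\left(\left(u{\left(g{\left(6 \right)} \right)} - 79\right) + 62 \right)}} = \frac{1}{i \sqrt{95}} = - \frac{i \sqrt{95}}{95}$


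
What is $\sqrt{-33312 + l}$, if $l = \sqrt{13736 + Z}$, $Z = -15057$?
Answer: $\sqrt{-33312 + i \sqrt{1321}} \approx 0.0996 + 182.52 i$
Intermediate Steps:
$l = i \sqrt{1321}$ ($l = \sqrt{13736 - 15057} = \sqrt{-1321} = i \sqrt{1321} \approx 36.346 i$)
$\sqrt{-33312 + l} = \sqrt{-33312 + i \sqrt{1321}}$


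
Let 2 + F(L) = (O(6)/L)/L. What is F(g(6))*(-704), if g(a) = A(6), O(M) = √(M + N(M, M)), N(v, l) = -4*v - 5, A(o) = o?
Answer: 1408 - 176*I*√23/9 ≈ 1408.0 - 93.785*I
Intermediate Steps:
N(v, l) = -5 - 4*v
O(M) = √(-5 - 3*M) (O(M) = √(M + (-5 - 4*M)) = √(-5 - 3*M))
g(a) = 6
F(L) = -2 + I*√23/L² (F(L) = -2 + (√(-5 - 3*6)/L)/L = -2 + (√(-5 - 18)/L)/L = -2 + (√(-23)/L)/L = -2 + ((I*√23)/L)/L = -2 + (I*√23/L)/L = -2 + I*√23/L²)
F(g(6))*(-704) = (-2 + I*√23/6²)*(-704) = (-2 + I*√23*(1/36))*(-704) = (-2 + I*√23/36)*(-704) = 1408 - 176*I*√23/9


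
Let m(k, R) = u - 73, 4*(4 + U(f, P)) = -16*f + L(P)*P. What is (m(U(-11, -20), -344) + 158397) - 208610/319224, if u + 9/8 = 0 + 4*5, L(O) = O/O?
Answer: 50546637319/319224 ≈ 1.5834e+5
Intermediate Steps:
L(O) = 1
U(f, P) = -4 - 4*f + P/4 (U(f, P) = -4 + (-16*f + 1*P)/4 = -4 + (-16*f + P)/4 = -4 + (P - 16*f)/4 = -4 + (-4*f + P/4) = -4 - 4*f + P/4)
u = 151/8 (u = -9/8 + (0 + 4*5) = -9/8 + (0 + 20) = -9/8 + 20 = 151/8 ≈ 18.875)
m(k, R) = -433/8 (m(k, R) = 151/8 - 73 = -433/8)
(m(U(-11, -20), -344) + 158397) - 208610/319224 = (-433/8 + 158397) - 208610/319224 = 1266743/8 - 208610*1/319224 = 1266743/8 - 104305/159612 = 50546637319/319224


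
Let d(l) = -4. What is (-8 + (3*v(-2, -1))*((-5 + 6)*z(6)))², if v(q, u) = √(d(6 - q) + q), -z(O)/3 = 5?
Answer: -12086 + 720*I*√6 ≈ -12086.0 + 1763.6*I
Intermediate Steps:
z(O) = -15 (z(O) = -3*5 = -15)
v(q, u) = √(-4 + q)
(-8 + (3*v(-2, -1))*((-5 + 6)*z(6)))² = (-8 + (3*√(-4 - 2))*((-5 + 6)*(-15)))² = (-8 + (3*√(-6))*(1*(-15)))² = (-8 + (3*(I*√6))*(-15))² = (-8 + (3*I*√6)*(-15))² = (-8 - 45*I*√6)²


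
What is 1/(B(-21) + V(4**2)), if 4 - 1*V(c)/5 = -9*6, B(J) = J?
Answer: 1/269 ≈ 0.0037175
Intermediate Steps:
V(c) = 290 (V(c) = 20 - (-45)*6 = 20 - 5*(-54) = 20 + 270 = 290)
1/(B(-21) + V(4**2)) = 1/(-21 + 290) = 1/269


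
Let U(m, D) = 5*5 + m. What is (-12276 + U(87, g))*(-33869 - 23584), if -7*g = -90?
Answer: 698858292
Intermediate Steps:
g = 90/7 (g = -⅐*(-90) = 90/7 ≈ 12.857)
U(m, D) = 25 + m
(-12276 + U(87, g))*(-33869 - 23584) = (-12276 + (25 + 87))*(-33869 - 23584) = (-12276 + 112)*(-57453) = -12164*(-57453) = 698858292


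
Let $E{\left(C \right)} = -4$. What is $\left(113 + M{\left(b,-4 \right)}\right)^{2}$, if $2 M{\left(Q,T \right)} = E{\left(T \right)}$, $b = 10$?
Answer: $12321$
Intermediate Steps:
$M{\left(Q,T \right)} = -2$ ($M{\left(Q,T \right)} = \frac{1}{2} \left(-4\right) = -2$)
$\left(113 + M{\left(b,-4 \right)}\right)^{2} = \left(113 - 2\right)^{2} = 111^{2} = 12321$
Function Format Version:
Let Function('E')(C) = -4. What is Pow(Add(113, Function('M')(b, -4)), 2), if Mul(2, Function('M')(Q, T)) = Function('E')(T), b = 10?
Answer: 12321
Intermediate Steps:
Function('M')(Q, T) = -2 (Function('M')(Q, T) = Mul(Rational(1, 2), -4) = -2)
Pow(Add(113, Function('M')(b, -4)), 2) = Pow(Add(113, -2), 2) = Pow(111, 2) = 12321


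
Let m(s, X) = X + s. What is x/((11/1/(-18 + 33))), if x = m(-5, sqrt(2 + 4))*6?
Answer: -2/11 + 2*sqrt(6)/55 ≈ -0.092746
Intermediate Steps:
x = -30 + 6*sqrt(6) (x = (sqrt(2 + 4) - 5)*6 = (sqrt(6) - 5)*6 = (-5 + sqrt(6))*6 = -30 + 6*sqrt(6) ≈ -15.303)
x/((11/1/(-18 + 33))) = (-30 + 6*sqrt(6))/((11/1/(-18 + 33))) = (-30 + 6*sqrt(6))/((11/1/15)) = (-30 + 6*sqrt(6))/((11/(1/15))) = (-30 + 6*sqrt(6))/((15*11)) = (-30 + 6*sqrt(6))/165 = (-30 + 6*sqrt(6))*(1/165) = -2/11 + 2*sqrt(6)/55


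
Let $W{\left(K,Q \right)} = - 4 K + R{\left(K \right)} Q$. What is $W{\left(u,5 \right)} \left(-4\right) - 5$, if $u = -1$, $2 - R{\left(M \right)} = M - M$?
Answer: $-61$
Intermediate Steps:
$R{\left(M \right)} = 2$ ($R{\left(M \right)} = 2 - \left(M - M\right) = 2 - 0 = 2 + 0 = 2$)
$W{\left(K,Q \right)} = - 4 K + 2 Q$
$W{\left(u,5 \right)} \left(-4\right) - 5 = \left(\left(-4\right) \left(-1\right) + 2 \cdot 5\right) \left(-4\right) - 5 = \left(4 + 10\right) \left(-4\right) - 5 = 14 \left(-4\right) - 5 = -56 - 5 = -61$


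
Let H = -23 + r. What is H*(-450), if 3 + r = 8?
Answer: 8100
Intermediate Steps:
r = 5 (r = -3 + 8 = 5)
H = -18 (H = -23 + 5 = -18)
H*(-450) = -18*(-450) = 8100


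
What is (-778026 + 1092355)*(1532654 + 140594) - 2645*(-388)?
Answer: 525951396852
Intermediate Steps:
(-778026 + 1092355)*(1532654 + 140594) - 2645*(-388) = 314329*1673248 - 1*(-1026260) = 525950370592 + 1026260 = 525951396852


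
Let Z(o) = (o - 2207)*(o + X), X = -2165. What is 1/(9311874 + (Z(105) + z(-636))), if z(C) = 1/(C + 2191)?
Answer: 1555/21213300671 ≈ 7.3303e-8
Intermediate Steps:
z(C) = 1/(2191 + C)
Z(o) = (-2207 + o)*(-2165 + o) (Z(o) = (o - 2207)*(o - 2165) = (-2207 + o)*(-2165 + o))
1/(9311874 + (Z(105) + z(-636))) = 1/(9311874 + ((4778155 + 105**2 - 4372*105) + 1/(2191 - 636))) = 1/(9311874 + ((4778155 + 11025 - 459060) + 1/1555)) = 1/(9311874 + (4330120 + 1/1555)) = 1/(9311874 + 6733336601/1555) = 1/(21213300671/1555) = 1555/21213300671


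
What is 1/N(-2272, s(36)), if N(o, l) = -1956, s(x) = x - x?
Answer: -1/1956 ≈ -0.00051125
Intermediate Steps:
s(x) = 0
1/N(-2272, s(36)) = 1/(-1956) = -1/1956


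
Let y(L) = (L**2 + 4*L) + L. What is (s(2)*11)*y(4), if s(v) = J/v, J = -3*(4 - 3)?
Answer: -594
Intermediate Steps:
J = -3 (J = -3*1 = -3)
s(v) = -3/v
y(L) = L**2 + 5*L
(s(2)*11)*y(4) = (-3/2*11)*(4*(5 + 4)) = (-3*1/2*11)*(4*9) = -3/2*11*36 = -33/2*36 = -594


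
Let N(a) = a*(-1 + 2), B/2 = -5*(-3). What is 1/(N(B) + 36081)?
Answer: 1/36111 ≈ 2.7692e-5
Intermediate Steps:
B = 30 (B = 2*(-5*(-3)) = 2*15 = 30)
N(a) = a (N(a) = a*1 = a)
1/(N(B) + 36081) = 1/(30 + 36081) = 1/36111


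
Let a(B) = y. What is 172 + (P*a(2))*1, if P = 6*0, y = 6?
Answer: 172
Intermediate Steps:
a(B) = 6
P = 0
172 + (P*a(2))*1 = 172 + (0*6)*1 = 172 + 0*1 = 172 + 0 = 172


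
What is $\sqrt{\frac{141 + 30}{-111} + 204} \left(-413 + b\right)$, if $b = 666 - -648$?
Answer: $\frac{901 \sqrt{277167}}{37} \approx 12820.0$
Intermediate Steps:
$b = 1314$ ($b = 666 + 648 = 1314$)
$\sqrt{\frac{141 + 30}{-111} + 204} \left(-413 + b\right) = \sqrt{\frac{141 + 30}{-111} + 204} \left(-413 + 1314\right) = \sqrt{171 \left(- \frac{1}{111}\right) + 204} \cdot 901 = \sqrt{- \frac{57}{37} + 204} \cdot 901 = \sqrt{\frac{7491}{37}} \cdot 901 = \frac{\sqrt{277167}}{37} \cdot 901 = \frac{901 \sqrt{277167}}{37}$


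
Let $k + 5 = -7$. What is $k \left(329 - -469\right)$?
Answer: $-9576$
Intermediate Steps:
$k = -12$ ($k = -5 - 7 = -12$)
$k \left(329 - -469\right) = - 12 \left(329 - -469\right) = - 12 \left(329 + 469\right) = \left(-12\right) 798 = -9576$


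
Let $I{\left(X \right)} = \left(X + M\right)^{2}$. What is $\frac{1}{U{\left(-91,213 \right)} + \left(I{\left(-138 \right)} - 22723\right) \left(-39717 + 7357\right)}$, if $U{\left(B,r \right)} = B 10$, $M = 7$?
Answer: $\frac{1}{179985410} \approx 5.556 \cdot 10^{-9}$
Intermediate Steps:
$U{\left(B,r \right)} = 10 B$
$I{\left(X \right)} = \left(7 + X\right)^{2}$ ($I{\left(X \right)} = \left(X + 7\right)^{2} = \left(7 + X\right)^{2}$)
$\frac{1}{U{\left(-91,213 \right)} + \left(I{\left(-138 \right)} - 22723\right) \left(-39717 + 7357\right)} = \frac{1}{10 \left(-91\right) + \left(\left(7 - 138\right)^{2} - 22723\right) \left(-39717 + 7357\right)} = \frac{1}{-910 + \left(\left(-131\right)^{2} - 22723\right) \left(-32360\right)} = \frac{1}{-910 + \left(17161 - 22723\right) \left(-32360\right)} = \frac{1}{-910 - -179986320} = \frac{1}{-910 + 179986320} = \frac{1}{179985410}$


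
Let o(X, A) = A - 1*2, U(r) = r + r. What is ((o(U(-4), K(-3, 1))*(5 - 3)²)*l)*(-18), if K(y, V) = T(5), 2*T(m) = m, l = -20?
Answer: 720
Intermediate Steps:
T(m) = m/2
K(y, V) = 5/2 (K(y, V) = (½)*5 = 5/2)
U(r) = 2*r
o(X, A) = -2 + A (o(X, A) = A - 2 = -2 + A)
((o(U(-4), K(-3, 1))*(5 - 3)²)*l)*(-18) = (((-2 + 5/2)*(5 - 3)²)*(-20))*(-18) = (((½)*2²)*(-20))*(-18) = (((½)*4)*(-20))*(-18) = (2*(-20))*(-18) = -40*(-18) = 720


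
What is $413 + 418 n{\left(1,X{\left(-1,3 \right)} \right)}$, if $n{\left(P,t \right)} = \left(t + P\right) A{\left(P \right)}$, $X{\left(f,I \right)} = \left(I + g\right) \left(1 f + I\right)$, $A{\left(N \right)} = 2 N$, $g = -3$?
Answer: $1249$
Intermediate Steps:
$X{\left(f,I \right)} = \left(-3 + I\right) \left(I + f\right)$ ($X{\left(f,I \right)} = \left(I - 3\right) \left(1 f + I\right) = \left(-3 + I\right) \left(f + I\right) = \left(-3 + I\right) \left(I + f\right)$)
$n{\left(P,t \right)} = 2 P \left(P + t\right)$ ($n{\left(P,t \right)} = \left(t + P\right) 2 P = \left(P + t\right) 2 P = 2 P \left(P + t\right)$)
$413 + 418 n{\left(1,X{\left(-1,3 \right)} \right)} = 413 + 418 \cdot 2 \cdot 1 \left(1 + \left(3^{2} - 9 - -3 + 3 \left(-1\right)\right)\right) = 413 + 418 \cdot 2 \cdot 1 \left(1 + \left(9 - 9 + 3 - 3\right)\right) = 413 + 418 \cdot 2 \cdot 1 \left(1 + 0\right) = 413 + 418 \cdot 2 \cdot 1 \cdot 1 = 413 + 418 \cdot 2 = 413 + 836 = 1249$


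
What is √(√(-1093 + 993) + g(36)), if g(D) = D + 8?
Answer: √(44 + 10*I) ≈ 6.6754 + 0.74902*I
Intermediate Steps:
g(D) = 8 + D
√(√(-1093 + 993) + g(36)) = √(√(-1093 + 993) + (8 + 36)) = √(√(-100) + 44) = √(10*I + 44) = √(44 + 10*I)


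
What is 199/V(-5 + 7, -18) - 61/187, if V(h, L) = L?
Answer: -38311/3366 ≈ -11.382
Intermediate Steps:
199/V(-5 + 7, -18) - 61/187 = 199/(-18) - 61/187 = 199*(-1/18) - 61*1/187 = -199/18 - 61/187 = -38311/3366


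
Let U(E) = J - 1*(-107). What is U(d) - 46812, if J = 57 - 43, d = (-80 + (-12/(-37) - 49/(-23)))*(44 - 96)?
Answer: -46691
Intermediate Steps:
d = 3431532/851 (d = (-80 + (-12*(-1/37) - 49*(-1/23)))*(-52) = (-80 + (12/37 + 49/23))*(-52) = (-80 + 2089/851)*(-52) = -65991/851*(-52) = 3431532/851 ≈ 4032.4)
J = 14
U(E) = 121 (U(E) = 14 - 1*(-107) = 14 + 107 = 121)
U(d) - 46812 = 121 - 46812 = -46691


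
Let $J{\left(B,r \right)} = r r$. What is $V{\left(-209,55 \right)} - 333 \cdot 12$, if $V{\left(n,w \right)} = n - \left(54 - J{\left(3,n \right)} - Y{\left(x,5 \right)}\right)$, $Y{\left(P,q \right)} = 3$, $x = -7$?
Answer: $39425$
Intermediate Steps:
$J{\left(B,r \right)} = r^{2}$
$V{\left(n,w \right)} = -51 + n + n^{2}$ ($V{\left(n,w \right)} = n + \left(\left(n^{2} + 3\right) - 54\right) = n + \left(\left(3 + n^{2}\right) - 54\right) = n + \left(-51 + n^{2}\right) = -51 + n + n^{2}$)
$V{\left(-209,55 \right)} - 333 \cdot 12 = \left(-51 - 209 + \left(-209\right)^{2}\right) - 333 \cdot 12 = \left(-51 - 209 + 43681\right) - 3996 = 43421 - 3996 = 39425$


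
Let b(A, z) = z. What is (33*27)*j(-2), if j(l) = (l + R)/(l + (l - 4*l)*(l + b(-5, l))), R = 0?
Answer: 891/13 ≈ 68.538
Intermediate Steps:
j(l) = l/(l - 6*l²) (j(l) = (l + 0)/(l + (l - 4*l)*(l + l)) = l/(l + (-3*l)*(2*l)) = l/(l - 6*l²))
(33*27)*j(-2) = (33*27)*(-1/(-1 + 6*(-2))) = 891*(-1/(-1 - 12)) = 891*(-1/(-13)) = 891*(-1*(-1/13)) = 891*(1/13) = 891/13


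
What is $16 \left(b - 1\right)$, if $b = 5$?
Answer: $64$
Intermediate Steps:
$16 \left(b - 1\right) = 16 \left(5 - 1\right) = 16 \cdot 4 = 64$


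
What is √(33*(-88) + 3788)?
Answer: 2*√221 ≈ 29.732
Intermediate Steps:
√(33*(-88) + 3788) = √(-2904 + 3788) = √884 = 2*√221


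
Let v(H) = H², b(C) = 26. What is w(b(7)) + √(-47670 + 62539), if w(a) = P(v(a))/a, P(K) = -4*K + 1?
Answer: -2703/26 + √14869 ≈ 17.977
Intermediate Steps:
P(K) = 1 - 4*K
w(a) = (1 - 4*a²)/a
w(b(7)) + √(-47670 + 62539) = (1/26 - 4*26) + √(-47670 + 62539) = (1/26 - 104) + √14869 = -2703/26 + √14869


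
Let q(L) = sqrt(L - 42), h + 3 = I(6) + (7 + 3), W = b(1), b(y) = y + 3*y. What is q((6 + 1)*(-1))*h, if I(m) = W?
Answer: 77*I ≈ 77.0*I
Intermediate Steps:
b(y) = 4*y
W = 4 (W = 4*1 = 4)
I(m) = 4
h = 11 (h = -3 + (4 + (7 + 3)) = -3 + (4 + 10) = -3 + 14 = 11)
q(L) = sqrt(-42 + L)
q((6 + 1)*(-1))*h = sqrt(-42 + (6 + 1)*(-1))*11 = sqrt(-42 + 7*(-1))*11 = sqrt(-42 - 7)*11 = sqrt(-49)*11 = (7*I)*11 = 77*I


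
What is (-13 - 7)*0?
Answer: 0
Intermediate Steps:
(-13 - 7)*0 = -20*0 = 0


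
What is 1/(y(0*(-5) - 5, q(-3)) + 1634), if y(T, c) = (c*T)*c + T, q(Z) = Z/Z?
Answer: 1/1624 ≈ 0.00061576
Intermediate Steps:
q(Z) = 1
y(T, c) = T + T*c² (y(T, c) = (T*c)*c + T = T*c² + T = T + T*c²)
1/(y(0*(-5) - 5, q(-3)) + 1634) = 1/((0*(-5) - 5)*(1 + 1²) + 1634) = 1/((0 - 5)*(1 + 1) + 1634) = 1/(-5*2 + 1634) = 1/(-10 + 1634) = 1/1624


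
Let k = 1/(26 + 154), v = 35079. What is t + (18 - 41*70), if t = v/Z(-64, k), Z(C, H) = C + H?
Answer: -39166408/11519 ≈ -3400.2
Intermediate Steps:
k = 1/180 ≈ 0.0055556
t = -6314220/11519 (t = 35079/(-64 + 1/180) = 35079/(-11519/180) = 35079*(-180/11519) = -6314220/11519 ≈ -548.16)
t + (18 - 41*70) = -6314220/11519 + (18 - 41*70) = -6314220/11519 + (18 - 2870) = -6314220/11519 - 2852 = -39166408/11519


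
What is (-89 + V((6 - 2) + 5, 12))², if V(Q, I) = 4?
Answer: 7225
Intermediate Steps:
(-89 + V((6 - 2) + 5, 12))² = (-89 + 4)² = (-85)² = 7225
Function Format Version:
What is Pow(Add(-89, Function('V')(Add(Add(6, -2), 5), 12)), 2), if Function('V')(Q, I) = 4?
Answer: 7225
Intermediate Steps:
Pow(Add(-89, Function('V')(Add(Add(6, -2), 5), 12)), 2) = Pow(Add(-89, 4), 2) = Pow(-85, 2) = 7225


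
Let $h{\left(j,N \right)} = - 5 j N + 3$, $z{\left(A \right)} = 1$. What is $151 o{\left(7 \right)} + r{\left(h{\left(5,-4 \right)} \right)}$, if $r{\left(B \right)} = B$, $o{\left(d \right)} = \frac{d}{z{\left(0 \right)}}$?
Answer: $1160$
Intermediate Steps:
$h{\left(j,N \right)} = 3 - 5 N j$ ($h{\left(j,N \right)} = - 5 N j + 3 = 3 - 5 N j$)
$o{\left(d \right)} = d$ ($o{\left(d \right)} = \frac{d}{1} = d 1 = d$)
$151 o{\left(7 \right)} + r{\left(h{\left(5,-4 \right)} \right)} = 151 \cdot 7 - \left(-3 - 100\right) = 1057 + \left(3 + 100\right) = 1057 + 103 = 1160$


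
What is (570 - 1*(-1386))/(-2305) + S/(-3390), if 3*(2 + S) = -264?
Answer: -214113/260465 ≈ -0.82204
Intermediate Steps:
S = -90 (S = -2 + (1/3)*(-264) = -2 - 88 = -90)
(570 - 1*(-1386))/(-2305) + S/(-3390) = (570 - 1*(-1386))/(-2305) - 90/(-3390) = (570 + 1386)*(-1/2305) - 90*(-1/3390) = 1956*(-1/2305) + 3/113 = -1956/2305 + 3/113 = -214113/260465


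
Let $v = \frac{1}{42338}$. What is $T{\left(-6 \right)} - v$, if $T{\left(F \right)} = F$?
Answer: $- \frac{254029}{42338} \approx -6.0$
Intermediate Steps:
$v = \frac{1}{42338} \approx 2.3619 \cdot 10^{-5}$
$T{\left(-6 \right)} - v = -6 - \frac{1}{42338} = - \frac{254029}{42338}$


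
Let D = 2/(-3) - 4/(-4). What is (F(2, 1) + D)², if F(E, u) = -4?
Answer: 121/9 ≈ 13.444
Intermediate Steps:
D = ⅓ (D = 2*(-⅓) - 4*(-¼) = -⅔ + 1 = ⅓ ≈ 0.33333)
(F(2, 1) + D)² = (-4 + ⅓)² = (-11/3)² = 121/9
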